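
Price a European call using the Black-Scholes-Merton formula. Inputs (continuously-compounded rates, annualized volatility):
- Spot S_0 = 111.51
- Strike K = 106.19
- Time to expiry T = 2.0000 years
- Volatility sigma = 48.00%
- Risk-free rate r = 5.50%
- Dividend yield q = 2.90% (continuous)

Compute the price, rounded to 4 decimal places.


Answer: Price = 31.9481

Derivation:
d1 = (ln(S/K) + (r - q + 0.5*sigma^2) * T) / (sigma * sqrt(T)) = 0.48802791
d2 = d1 - sigma * sqrt(T) = -0.19079460
exp(-rT) = 0.89583414; exp(-qT) = 0.94364995
C = S_0 * exp(-qT) * N(d1) - K * exp(-rT) * N(d2)
N(d1) = 0.68723496; N(d2) = 0.42434326
C = 111.5100 * 0.94364995 * 0.68723496 - 106.1900 * 0.89583414 * 0.42434326 = 31.9481


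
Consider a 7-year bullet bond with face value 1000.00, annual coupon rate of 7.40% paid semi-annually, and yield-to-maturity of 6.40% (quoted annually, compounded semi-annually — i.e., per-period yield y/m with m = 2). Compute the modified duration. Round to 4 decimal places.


Coupon per period c = face * coupon_rate / m = 37.000000
Periods per year m = 2; per-period yield y/m = 0.032000
Number of cashflows N = 14
Cashflows (t years, CF_t, discount factor 1/(1+y/m)^(m*t), PV):
  t = 0.5000: CF_t = 37.000000, DF = 0.968992, PV = 35.852713
  t = 1.0000: CF_t = 37.000000, DF = 0.938946, PV = 34.741001
  t = 1.5000: CF_t = 37.000000, DF = 0.909831, PV = 33.663761
  t = 2.0000: CF_t = 37.000000, DF = 0.881620, PV = 32.619923
  t = 2.5000: CF_t = 37.000000, DF = 0.854283, PV = 31.608453
  t = 3.0000: CF_t = 37.000000, DF = 0.827793, PV = 30.628346
  t = 3.5000: CF_t = 37.000000, DF = 0.802125, PV = 29.678630
  t = 4.0000: CF_t = 37.000000, DF = 0.777253, PV = 28.758362
  t = 4.5000: CF_t = 37.000000, DF = 0.753152, PV = 27.866630
  t = 5.0000: CF_t = 37.000000, DF = 0.729799, PV = 27.002548
  t = 5.5000: CF_t = 37.000000, DF = 0.707169, PV = 26.165260
  t = 6.0000: CF_t = 37.000000, DF = 0.685241, PV = 25.353934
  t = 6.5000: CF_t = 37.000000, DF = 0.663994, PV = 24.567766
  t = 7.0000: CF_t = 1037.000000, DF = 0.643405, PV = 667.210688
Price P = sum_t PV_t = 1055.718014
First compute Macaulay numerator sum_t t * PV_t:
  t * PV_t at t = 0.5000: 17.926357
  t * PV_t at t = 1.0000: 34.741001
  t * PV_t at t = 1.5000: 50.495641
  t * PV_t at t = 2.0000: 65.239847
  t * PV_t at t = 2.5000: 79.021132
  t * PV_t at t = 3.0000: 91.885037
  t * PV_t at t = 3.5000: 103.875203
  t * PV_t at t = 4.0000: 115.033448
  t * PV_t at t = 4.5000: 125.399834
  t * PV_t at t = 5.0000: 135.012741
  t * PV_t at t = 5.5000: 143.908930
  t * PV_t at t = 6.0000: 152.123604
  t * PV_t at t = 6.5000: 159.690476
  t * PV_t at t = 7.0000: 4670.474813
Macaulay duration D = 5944.828064 / 1055.718014 = 5.631076
Modified duration = D / (1 + y/m) = 5.631076 / (1 + 0.032000) = 5.456469

Answer: Modified duration = 5.4565


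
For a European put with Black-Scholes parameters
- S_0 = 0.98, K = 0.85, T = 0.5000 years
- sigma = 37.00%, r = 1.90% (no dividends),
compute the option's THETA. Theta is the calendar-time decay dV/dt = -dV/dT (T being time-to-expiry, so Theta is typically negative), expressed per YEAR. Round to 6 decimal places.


d1 = 0.7110865394; d2 = 0.4494570303
phi(d1) = 0.3098210004; exp(-qT) = 1.0000000000; exp(-rT) = 0.9905449824
Theta = -S*exp(-qT)*phi(d1)*sigma/(2*sqrt(T)) + r*K*exp(-rT)*N(-d2) - q*S*exp(-qT)*N(-d1)
N(-d1) = 0.2385153054; N(-d2) = 0.3265509994; sqrt(T) = 0.7071067812
Term 1 = -0.9800 * 1.0000000000 * 0.3098210004 * 0.3700 / (2 * 0.7071067812) = -0.0794371499
Term 2 = 0.0190 * 0.8500 * 0.9905449824 * 0.3265509994 = 0.0052239348
Term 3 = 0 (no dividend yield, q = 0)
Theta = -0.0794371499 + (0.0052239348) + (0.0000000000) = -0.074213

Answer: Theta = -0.074213


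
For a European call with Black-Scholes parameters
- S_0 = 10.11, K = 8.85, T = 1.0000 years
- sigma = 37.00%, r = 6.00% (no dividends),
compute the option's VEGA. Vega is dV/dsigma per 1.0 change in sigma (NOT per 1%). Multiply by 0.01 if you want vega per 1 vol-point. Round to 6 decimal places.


Answer: Vega = 3.141574

Derivation:
d1 = 0.7069123622; d2 = 0.3369123622
phi(d1) = 0.3107392704; exp(-qT) = 1.0000000000; exp(-rT) = 0.9417645336
Vega = S * exp(-qT) * phi(d1) * sqrt(T) = 10.1100 * 1.0000000000 * 0.3107392704 * 1.0000000000 = 3.141574


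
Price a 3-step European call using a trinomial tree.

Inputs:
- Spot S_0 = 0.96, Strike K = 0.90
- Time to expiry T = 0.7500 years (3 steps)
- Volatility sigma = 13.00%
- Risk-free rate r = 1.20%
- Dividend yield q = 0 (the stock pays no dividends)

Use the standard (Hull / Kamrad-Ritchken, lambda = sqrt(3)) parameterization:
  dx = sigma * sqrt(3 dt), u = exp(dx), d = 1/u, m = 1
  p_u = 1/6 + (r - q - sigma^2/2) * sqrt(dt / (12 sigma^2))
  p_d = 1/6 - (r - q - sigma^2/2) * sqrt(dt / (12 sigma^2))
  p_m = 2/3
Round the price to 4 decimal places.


Answer: Price = V(0,0) = 0.0856

Derivation:
dt = T/N = 0.250000; dx = sigma*sqrt(3*dt) = 0.112583
u = exp(dx) = 1.119165; d = 1/u = 0.893523
p_u = 0.170608, p_m = 0.666667, p_d = 0.162725
Discount per step: exp(-r*dt) = 0.997004
Stock lattice S(k, j) with j the centered position index:
  k=0: S(0,+0) = 0.9600
  k=1: S(1,-1) = 0.8578; S(1,+0) = 0.9600; S(1,+1) = 1.0744
  k=2: S(2,-2) = 0.7664; S(2,-1) = 0.8578; S(2,+0) = 0.9600; S(2,+1) = 1.0744; S(2,+2) = 1.2024
  k=3: S(3,-3) = 0.6848; S(3,-2) = 0.7664; S(3,-1) = 0.8578; S(3,+0) = 0.9600; S(3,+1) = 1.0744; S(3,+2) = 1.2024; S(3,+3) = 1.3457
Terminal payoffs V(N, j) = max(S_T - K, 0):
  V(3,-3) = 0.000000; V(3,-2) = 0.000000; V(3,-1) = 0.000000; V(3,+0) = 0.060000; V(3,+1) = 0.174399; V(3,+2) = 0.302430; V(3,+3) = 0.445718
Backward induction: V(k, j) = exp(-r*dt) * [p_u * V(k+1, j+1) + p_m * V(k+1, j) + p_d * V(k+1, j-1)]
  V(2,-2) = exp(-r*dt) * [p_u*0.000000 + p_m*0.000000 + p_d*0.000000] = 0.000000
  V(2,-1) = exp(-r*dt) * [p_u*0.060000 + p_m*0.000000 + p_d*0.000000] = 0.010206
  V(2,+0) = exp(-r*dt) * [p_u*0.174399 + p_m*0.060000 + p_d*0.000000] = 0.069545
  V(2,+1) = exp(-r*dt) * [p_u*0.302430 + p_m*0.174399 + p_d*0.060000] = 0.177094
  V(2,+2) = exp(-r*dt) * [p_u*0.445718 + p_m*0.302430 + p_d*0.174399] = 0.305126
  V(1,-1) = exp(-r*dt) * [p_u*0.069545 + p_m*0.010206 + p_d*0.000000] = 0.018613
  V(1,+0) = exp(-r*dt) * [p_u*0.177094 + p_m*0.069545 + p_d*0.010206] = 0.078003
  V(1,+1) = exp(-r*dt) * [p_u*0.305126 + p_m*0.177094 + p_d*0.069545] = 0.180893
  V(0,+0) = exp(-r*dt) * [p_u*0.180893 + p_m*0.078003 + p_d*0.018613] = 0.085636


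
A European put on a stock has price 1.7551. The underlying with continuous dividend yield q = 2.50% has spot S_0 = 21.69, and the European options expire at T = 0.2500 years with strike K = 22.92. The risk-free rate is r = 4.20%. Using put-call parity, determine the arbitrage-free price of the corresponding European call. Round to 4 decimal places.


Answer: Call price = 0.6294

Derivation:
Put-call parity: C - P = S_0 * exp(-qT) - K * exp(-rT).
S_0 * exp(-qT) = 21.6900 * 0.99376949 = 21.55486025
K * exp(-rT) = 22.9200 * 0.98955493 = 22.68059905
C = P + S*exp(-qT) - K*exp(-rT)
C = 1.7551 + 21.55486025 - 22.68059905 = 0.6294


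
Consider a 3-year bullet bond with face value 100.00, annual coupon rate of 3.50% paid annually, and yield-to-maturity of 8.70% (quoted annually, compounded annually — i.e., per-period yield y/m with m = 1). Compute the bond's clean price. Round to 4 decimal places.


Coupon per period c = face * coupon_rate / m = 3.500000
Periods per year m = 1; per-period yield y/m = 0.087000
Number of cashflows N = 3
Cashflows (t years, CF_t, discount factor 1/(1+y/m)^(m*t), PV):
  t = 1.0000: CF_t = 3.500000, DF = 0.919963, PV = 3.219871
  t = 2.0000: CF_t = 3.500000, DF = 0.846332, PV = 2.962163
  t = 3.0000: CF_t = 103.500000, DF = 0.778595, PV = 80.584537
Price P = sum_t PV_t = 86.766572

Answer: Price = 86.7666


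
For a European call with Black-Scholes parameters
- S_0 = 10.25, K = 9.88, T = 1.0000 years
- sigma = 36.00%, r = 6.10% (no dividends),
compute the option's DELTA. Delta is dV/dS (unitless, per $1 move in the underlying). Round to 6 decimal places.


d1 = 0.4515699828; d2 = 0.0915699828
phi(d1) = 0.3602718989; exp(-qT) = 1.0000000000; exp(-rT) = 0.9408232398
N(d1) = 0.6742106007
Delta = exp(-qT) * N(d1) = 1.0000000000 * 0.6742106007 = 0.674211

Answer: Delta = 0.674211


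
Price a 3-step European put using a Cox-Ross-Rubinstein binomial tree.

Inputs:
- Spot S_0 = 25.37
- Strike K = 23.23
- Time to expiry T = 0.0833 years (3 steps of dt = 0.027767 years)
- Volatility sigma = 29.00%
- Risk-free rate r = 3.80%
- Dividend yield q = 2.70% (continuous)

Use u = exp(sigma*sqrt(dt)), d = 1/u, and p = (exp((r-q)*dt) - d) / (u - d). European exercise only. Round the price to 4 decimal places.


Answer: Price = V(0,0) = 0.1687

Derivation:
dt = T/N = 0.027767
u = exp(sigma*sqrt(dt)) = 1.049510; d = 1/u = 0.952825
p = (exp((r-q)*dt) - d) / (u - d) = 0.491081
Discount per step: exp(-r*dt) = 0.998945
Stock lattice S(k, i) with i counting down-moves:
  k=0: S(0,0) = 25.3700
  k=1: S(1,0) = 26.6261; S(1,1) = 24.1732
  k=2: S(2,0) = 27.9443; S(2,1) = 25.3700; S(2,2) = 23.0328
  k=3: S(3,0) = 29.3279; S(3,1) = 26.6261; S(3,2) = 24.1732; S(3,3) = 21.9463
Terminal payoffs V(N, i) = max(K - S_T, 0):
  V(3,0) = 0.000000; V(3,1) = 0.000000; V(3,2) = 0.000000; V(3,3) = 1.283748
Backward induction: V(k, i) = exp(-r*dt) * [p * V(k+1, i) + (1-p) * V(k+1, i+1)].
  V(2,0) = exp(-r*dt) * [p*0.000000 + (1-p)*0.000000] = 0.000000
  V(2,1) = exp(-r*dt) * [p*0.000000 + (1-p)*0.000000] = 0.000000
  V(2,2) = exp(-r*dt) * [p*0.000000 + (1-p)*1.283748] = 0.652635
  V(1,0) = exp(-r*dt) * [p*0.000000 + (1-p)*0.000000] = 0.000000
  V(1,1) = exp(-r*dt) * [p*0.000000 + (1-p)*0.652635] = 0.331788
  V(0,0) = exp(-r*dt) * [p*0.000000 + (1-p)*0.331788] = 0.168675


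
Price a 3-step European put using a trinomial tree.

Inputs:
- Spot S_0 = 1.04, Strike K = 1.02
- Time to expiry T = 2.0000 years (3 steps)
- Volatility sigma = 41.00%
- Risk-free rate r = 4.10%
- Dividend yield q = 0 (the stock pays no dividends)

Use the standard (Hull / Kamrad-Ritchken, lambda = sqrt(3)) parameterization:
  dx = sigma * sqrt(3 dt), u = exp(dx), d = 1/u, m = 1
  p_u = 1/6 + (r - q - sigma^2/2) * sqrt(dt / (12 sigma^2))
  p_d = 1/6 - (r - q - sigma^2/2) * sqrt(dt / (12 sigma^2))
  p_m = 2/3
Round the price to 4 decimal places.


Answer: Price = V(0,0) = 0.1614

Derivation:
dt = T/N = 0.666667; dx = sigma*sqrt(3*dt) = 0.579828
u = exp(dx) = 1.785730; d = 1/u = 0.559995
p_u = 0.141918, p_m = 0.666667, p_d = 0.191415
Discount per step: exp(-r*dt) = 0.973037
Stock lattice S(k, j) with j the centered position index:
  k=0: S(0,+0) = 1.0400
  k=1: S(1,-1) = 0.5824; S(1,+0) = 1.0400; S(1,+1) = 1.8572
  k=2: S(2,-2) = 0.3261; S(2,-1) = 0.5824; S(2,+0) = 1.0400; S(2,+1) = 1.8572; S(2,+2) = 3.3164
  k=3: S(3,-3) = 0.1826; S(3,-2) = 0.3261; S(3,-1) = 0.5824; S(3,+0) = 1.0400; S(3,+1) = 1.8572; S(3,+2) = 3.3164; S(3,+3) = 5.9222
Terminal payoffs V(N, j) = max(K - S_T, 0):
  V(3,-3) = 0.837364; V(3,-2) = 0.693862; V(3,-1) = 0.437605; V(3,+0) = 0.000000; V(3,+1) = 0.000000; V(3,+2) = 0.000000; V(3,+3) = 0.000000
Backward induction: V(k, j) = exp(-r*dt) * [p_u * V(k+1, j+1) + p_m * V(k+1, j) + p_d * V(k+1, j-1)]
  V(2,-2) = exp(-r*dt) * [p_u*0.437605 + p_m*0.693862 + p_d*0.837364] = 0.666494
  V(2,-1) = exp(-r*dt) * [p_u*0.000000 + p_m*0.437605 + p_d*0.693862] = 0.413105
  V(2,+0) = exp(-r*dt) * [p_u*0.000000 + p_m*0.000000 + p_d*0.437605] = 0.081506
  V(2,+1) = exp(-r*dt) * [p_u*0.000000 + p_m*0.000000 + p_d*0.000000] = 0.000000
  V(2,+2) = exp(-r*dt) * [p_u*0.000000 + p_m*0.000000 + p_d*0.000000] = 0.000000
  V(1,-1) = exp(-r*dt) * [p_u*0.081506 + p_m*0.413105 + p_d*0.666494] = 0.403371
  V(1,+0) = exp(-r*dt) * [p_u*0.000000 + p_m*0.081506 + p_d*0.413105] = 0.129815
  V(1,+1) = exp(-r*dt) * [p_u*0.000000 + p_m*0.000000 + p_d*0.081506] = 0.015181
  V(0,+0) = exp(-r*dt) * [p_u*0.015181 + p_m*0.129815 + p_d*0.403371] = 0.161436


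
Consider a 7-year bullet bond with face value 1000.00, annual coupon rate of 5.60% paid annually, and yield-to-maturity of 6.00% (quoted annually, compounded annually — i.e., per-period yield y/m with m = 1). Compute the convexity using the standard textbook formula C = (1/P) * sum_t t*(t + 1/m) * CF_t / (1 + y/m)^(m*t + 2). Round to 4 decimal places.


Coupon per period c = face * coupon_rate / m = 56.000000
Periods per year m = 1; per-period yield y/m = 0.060000
Number of cashflows N = 7
Cashflows (t years, CF_t, discount factor 1/(1+y/m)^(m*t), PV):
  t = 1.0000: CF_t = 56.000000, DF = 0.943396, PV = 52.830189
  t = 2.0000: CF_t = 56.000000, DF = 0.889996, PV = 49.839801
  t = 3.0000: CF_t = 56.000000, DF = 0.839619, PV = 47.018680
  t = 4.0000: CF_t = 56.000000, DF = 0.792094, PV = 44.357245
  t = 5.0000: CF_t = 56.000000, DF = 0.747258, PV = 41.846458
  t = 6.0000: CF_t = 56.000000, DF = 0.704961, PV = 39.477790
  t = 7.0000: CF_t = 1056.000000, DF = 0.665057, PV = 702.300312
Price P = sum_t PV_t = 977.670474
Convexity numerator sum_t t*(t + 1/m) * CF_t / (1+y/m)^(m*t + 2):
  t = 1.0000: term = 94.037360
  t = 2.0000: term = 266.143471
  t = 3.0000: term = 502.157492
  t = 4.0000: term = 789.555805
  t = 5.0000: term = 1117.295951
  t = 6.0000: term = 1475.673897
  t = 7.0000: term = 35002.507539
Convexity = (1/P) * sum = 39247.371516 / 977.670474 = 40.143763

Answer: Convexity = 40.1438


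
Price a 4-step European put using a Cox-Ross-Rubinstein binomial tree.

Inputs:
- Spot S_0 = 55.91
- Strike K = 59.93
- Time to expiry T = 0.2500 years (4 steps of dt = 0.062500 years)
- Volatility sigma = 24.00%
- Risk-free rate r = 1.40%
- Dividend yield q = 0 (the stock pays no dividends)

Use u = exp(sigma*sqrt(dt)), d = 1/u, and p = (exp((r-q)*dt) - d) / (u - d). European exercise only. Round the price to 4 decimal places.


dt = T/N = 0.062500
u = exp(sigma*sqrt(dt)) = 1.061837; d = 1/u = 0.941765
p = (exp((r-q)*dt) - d) / (u - d) = 0.492295
Discount per step: exp(-r*dt) = 0.999125
Stock lattice S(k, i) with i counting down-moves:
  k=0: S(0,0) = 55.9100
  k=1: S(1,0) = 59.3673; S(1,1) = 52.6541
  k=2: S(2,0) = 63.0383; S(2,1) = 55.9100; S(2,2) = 49.5877
  k=3: S(3,0) = 66.9364; S(3,1) = 59.3673; S(3,2) = 52.6541; S(3,3) = 46.7000
  k=4: S(4,0) = 71.0755; S(4,1) = 63.0383; S(4,2) = 55.9100; S(4,3) = 49.5877; S(4,4) = 43.9804
Terminal payoffs V(N, i) = max(K - S_T, 0):
  V(4,0) = 0.000000; V(4,1) = 0.000000; V(4,2) = 4.020000; V(4,3) = 10.342278; V(4,4) = 15.949636
Backward induction: V(k, i) = exp(-r*dt) * [p * V(k+1, i) + (1-p) * V(k+1, i+1)].
  V(3,0) = exp(-r*dt) * [p*0.000000 + (1-p)*0.000000] = 0.000000
  V(3,1) = exp(-r*dt) * [p*0.000000 + (1-p)*4.020000] = 2.039189
  V(3,2) = exp(-r*dt) * [p*4.020000 + (1-p)*10.342278] = 7.223529
  V(3,3) = exp(-r*dt) * [p*10.342278 + (1-p)*15.949636] = 13.177627
  V(2,0) = exp(-r*dt) * [p*0.000000 + (1-p)*2.039189] = 1.034401
  V(2,1) = exp(-r*dt) * [p*2.039189 + (1-p)*7.223529] = 4.667219
  V(2,2) = exp(-r*dt) * [p*7.223529 + (1-p)*13.177627] = 10.237493
  V(1,0) = exp(-r*dt) * [p*1.034401 + (1-p)*4.667219] = 2.876283
  V(1,1) = exp(-r*dt) * [p*4.667219 + (1-p)*10.237493] = 7.488719
  V(0,0) = exp(-r*dt) * [p*2.876283 + (1-p)*7.488719] = 5.213476

Answer: Price = V(0,0) = 5.2135


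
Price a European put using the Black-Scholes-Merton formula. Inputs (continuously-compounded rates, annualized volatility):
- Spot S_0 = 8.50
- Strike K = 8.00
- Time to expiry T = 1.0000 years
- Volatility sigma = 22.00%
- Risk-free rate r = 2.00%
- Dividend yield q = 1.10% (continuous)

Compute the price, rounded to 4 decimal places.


Answer: Price = 0.4641

Derivation:
d1 = (ln(S/K) + (r - q + 0.5*sigma^2) * T) / (sigma * sqrt(T)) = 0.42647555
d2 = d1 - sigma * sqrt(T) = 0.20647555
exp(-rT) = 0.98019867; exp(-qT) = 0.98906028
P = K * exp(-rT) * N(-d2) - S_0 * exp(-qT) * N(-d1)
N(-d1) = 0.33488068; N(-d2) = 0.41820973
P = 8.0000 * 0.98019867 * 0.41820973 - 8.5000 * 0.98906028 * 0.33488068 = 0.4641


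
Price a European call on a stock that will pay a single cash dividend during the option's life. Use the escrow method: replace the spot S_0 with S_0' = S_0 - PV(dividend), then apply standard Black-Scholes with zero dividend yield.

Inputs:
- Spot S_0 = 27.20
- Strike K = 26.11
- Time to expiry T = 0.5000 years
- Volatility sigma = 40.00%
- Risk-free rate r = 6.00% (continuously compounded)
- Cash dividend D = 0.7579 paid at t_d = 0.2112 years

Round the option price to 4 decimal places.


Answer: Price = 3.5022

Derivation:
PV(D) = D * exp(-r * t_d) = 0.7579 * 0.98740795 = 0.74835649
S_0' = S_0 - PV(D) = 27.2000 - 0.74835649 = 26.45164351
d1 = (ln(S_0'/K) + (r + sigma^2/2)*T) / (sigma*sqrt(T)) = 0.29344900
d2 = d1 - sigma*sqrt(T) = 0.01060628
exp(-rT) = 0.97044553
N(d1) = 0.61541051; N(d2) = 0.50423122
C = S_0' * N(d1) - K * exp(-rT) * N(d2) = 26.45164351 * 0.61541051 - 26.1100 * 0.97044553 * 0.50423122 = 3.5022


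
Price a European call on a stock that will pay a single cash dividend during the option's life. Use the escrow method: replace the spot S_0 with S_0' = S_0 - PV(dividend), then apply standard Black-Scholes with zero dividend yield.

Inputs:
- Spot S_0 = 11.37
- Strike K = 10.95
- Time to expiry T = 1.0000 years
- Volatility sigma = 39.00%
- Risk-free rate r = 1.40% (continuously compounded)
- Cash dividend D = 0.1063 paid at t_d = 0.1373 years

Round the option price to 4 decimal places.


PV(D) = D * exp(-r * t_d) = 0.1063 * 0.99807965 = 0.10609587
S_0' = S_0 - PV(D) = 11.3700 - 0.10609587 = 11.26390413
d1 = (ln(S_0'/K) + (r + sigma^2/2)*T) / (sigma*sqrt(T)) = 0.30336880
d2 = d1 - sigma*sqrt(T) = -0.08663120
exp(-rT) = 0.98609754
N(d1) = 0.61919559; N(d2) = 0.46548233
C = S_0' * N(d1) - K * exp(-rT) * N(d2) = 11.26390413 * 0.61919559 - 10.9500 * 0.98609754 * 0.46548233 = 1.9484

Answer: Price = 1.9484


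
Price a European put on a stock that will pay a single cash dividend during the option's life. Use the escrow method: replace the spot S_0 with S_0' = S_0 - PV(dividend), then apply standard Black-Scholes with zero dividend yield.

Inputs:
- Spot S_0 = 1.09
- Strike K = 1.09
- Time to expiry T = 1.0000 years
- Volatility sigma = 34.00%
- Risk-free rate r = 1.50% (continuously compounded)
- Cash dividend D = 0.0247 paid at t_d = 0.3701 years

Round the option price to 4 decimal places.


PV(D) = D * exp(-r * t_d) = 0.0247 * 0.99446388 = 0.02456326
S_0' = S_0 - PV(D) = 1.0900 - 0.02456326 = 1.06543674
d1 = (ln(S_0'/K) + (r + sigma^2/2)*T) / (sigma*sqrt(T)) = 0.14707972
d2 = d1 - sigma*sqrt(T) = -0.19292028
exp(-rT) = 0.98511194
N(-d1) = 0.44153455; N(-d2) = 0.57648930
P = K * exp(-rT) * N(-d2) - S_0' * N(-d1) = 1.0900 * 0.98511194 * 0.57648930 - 1.06543674 * 0.44153455 = 0.1486

Answer: Price = 0.1486


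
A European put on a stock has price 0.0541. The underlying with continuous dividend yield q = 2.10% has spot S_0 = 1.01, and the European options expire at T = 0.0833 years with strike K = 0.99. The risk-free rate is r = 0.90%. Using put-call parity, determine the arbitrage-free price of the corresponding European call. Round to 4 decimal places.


Put-call parity: C - P = S_0 * exp(-qT) - K * exp(-rT).
S_0 * exp(-qT) = 1.0100 * 0.99825223 = 1.00823475
K * exp(-rT) = 0.9900 * 0.99925058 = 0.98925808
C = P + S*exp(-qT) - K*exp(-rT)
C = 0.0541 + 1.00823475 - 0.98925808 = 0.0731

Answer: Call price = 0.0731


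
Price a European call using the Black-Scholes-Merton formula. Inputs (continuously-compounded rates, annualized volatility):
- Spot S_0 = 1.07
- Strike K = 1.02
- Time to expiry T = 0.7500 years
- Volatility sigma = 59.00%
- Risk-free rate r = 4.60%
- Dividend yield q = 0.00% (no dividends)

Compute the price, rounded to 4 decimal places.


Answer: Price = 0.2522

Derivation:
d1 = (ln(S/K) + (r - q + 0.5*sigma^2) * T) / (sigma * sqrt(T)) = 0.41665807
d2 = d1 - sigma * sqrt(T) = -0.09429691
exp(-rT) = 0.96608834; exp(-qT) = 1.00000000
C = S_0 * exp(-qT) * N(d1) - K * exp(-rT) * N(d2)
N(d1) = 0.66153574; N(d2) = 0.46243665
C = 1.0700 * 1.00000000 * 0.66153574 - 1.0200 * 0.96608834 * 0.46243665 = 0.2522


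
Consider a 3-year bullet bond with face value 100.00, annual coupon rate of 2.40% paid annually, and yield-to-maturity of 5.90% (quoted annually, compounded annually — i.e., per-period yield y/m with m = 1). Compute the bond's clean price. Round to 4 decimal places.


Coupon per period c = face * coupon_rate / m = 2.400000
Periods per year m = 1; per-period yield y/m = 0.059000
Number of cashflows N = 3
Cashflows (t years, CF_t, discount factor 1/(1+y/m)^(m*t), PV):
  t = 1.0000: CF_t = 2.400000, DF = 0.944287, PV = 2.266289
  t = 2.0000: CF_t = 2.400000, DF = 0.891678, PV = 2.140027
  t = 3.0000: CF_t = 102.400000, DF = 0.842000, PV = 86.220806
Price P = sum_t PV_t = 90.627122

Answer: Price = 90.6271


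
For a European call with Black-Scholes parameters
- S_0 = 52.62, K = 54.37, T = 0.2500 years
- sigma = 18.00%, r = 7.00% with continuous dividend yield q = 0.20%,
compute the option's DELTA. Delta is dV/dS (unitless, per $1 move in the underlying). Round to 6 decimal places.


Answer: Delta = 0.448207

Derivation:
d1 = -0.1296250616; d2 = -0.2196250616
phi(d1) = 0.3956046751; exp(-qT) = 0.9995001250; exp(-rT) = 0.9826522357
N(d1) = 0.4484315371
Delta = exp(-qT) * N(d1) = 0.9995001250 * 0.4484315371 = 0.448207


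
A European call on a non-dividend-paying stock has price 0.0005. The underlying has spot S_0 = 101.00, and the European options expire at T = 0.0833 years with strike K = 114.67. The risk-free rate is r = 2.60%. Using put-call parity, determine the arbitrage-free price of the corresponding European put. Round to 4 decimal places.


Put-call parity: C - P = S_0 * exp(-qT) - K * exp(-rT).
S_0 * exp(-qT) = 101.0000 * 1.00000000 = 101.00000000
K * exp(-rT) = 114.6700 * 0.99783654 = 114.42191646
P = C - S*exp(-qT) + K*exp(-rT)
P = 0.0005 - 101.00000000 + 114.42191646 = 13.4224

Answer: Put price = 13.4224


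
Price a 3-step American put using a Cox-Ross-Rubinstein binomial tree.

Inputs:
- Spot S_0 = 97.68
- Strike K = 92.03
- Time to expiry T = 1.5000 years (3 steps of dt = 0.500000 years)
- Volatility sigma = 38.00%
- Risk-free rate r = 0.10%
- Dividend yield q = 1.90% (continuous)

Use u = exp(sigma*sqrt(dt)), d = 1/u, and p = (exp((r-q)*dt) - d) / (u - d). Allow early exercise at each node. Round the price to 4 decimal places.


dt = T/N = 0.500000
u = exp(sigma*sqrt(dt)) = 1.308263; d = 1/u = 0.764372
p = (exp((r-q)*dt) - d) / (u - d) = 0.416753
Discount per step: exp(-r*dt) = 0.999500
Stock lattice S(k, i) with i counting down-moves:
  k=0: S(0,0) = 97.6800
  k=1: S(1,0) = 127.7912; S(1,1) = 74.6639
  k=2: S(2,0) = 167.1845; S(2,1) = 97.6800; S(2,2) = 57.0710
  k=3: S(3,0) = 218.7214; S(3,1) = 127.7912; S(3,2) = 74.6639; S(3,3) = 43.6235
Terminal payoffs V(N, i) = max(K - S_T, 0):
  V(3,0) = 0.000000; V(3,1) = 0.000000; V(3,2) = 17.366134; V(3,3) = 48.406539
Backward induction: V(k, i) = exp(-r*dt) * [p * V(k+1, i) + (1-p) * V(k+1, i+1)]; then take max(V_cont, immediate exercise) for American.
  V(2,0) = exp(-r*dt) * [p*0.000000 + (1-p)*0.000000] = 0.000000; exercise = 0.000000; V(2,0) = max -> 0.000000
  V(2,1) = exp(-r*dt) * [p*0.000000 + (1-p)*17.366134] = 10.123683; exercise = 0.000000; V(2,1) = max -> 10.123683
  V(2,2) = exp(-r*dt) * [p*17.366134 + (1-p)*48.406539] = 35.452628; exercise = 34.959025; V(2,2) = max -> 35.452628
  V(1,0) = exp(-r*dt) * [p*0.000000 + (1-p)*10.123683] = 5.901657; exercise = 0.000000; V(1,0) = max -> 5.901657
  V(1,1) = exp(-r*dt) * [p*10.123683 + (1-p)*35.452628] = 24.884271; exercise = 17.366134; V(1,1) = max -> 24.884271
  V(0,0) = exp(-r*dt) * [p*5.901657 + (1-p)*24.884271] = 16.964726; exercise = 0.000000; V(0,0) = max -> 16.964726

Answer: Price = V(0,0) = 16.9647


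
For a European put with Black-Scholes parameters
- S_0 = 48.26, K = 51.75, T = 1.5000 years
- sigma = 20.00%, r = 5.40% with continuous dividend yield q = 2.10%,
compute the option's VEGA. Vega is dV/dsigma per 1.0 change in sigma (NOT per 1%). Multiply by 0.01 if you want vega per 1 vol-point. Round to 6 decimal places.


Answer: Vega = 22.830936

Derivation:
d1 = 0.0395128336; d2 = -0.2054361407
phi(d1) = 0.3986309748; exp(-qT) = 0.9689909565; exp(-rT) = 0.9221936914
Vega = S * exp(-qT) * phi(d1) * sqrt(T) = 48.2600 * 0.9689909565 * 0.3986309748 * 1.2247448714 = 22.830936


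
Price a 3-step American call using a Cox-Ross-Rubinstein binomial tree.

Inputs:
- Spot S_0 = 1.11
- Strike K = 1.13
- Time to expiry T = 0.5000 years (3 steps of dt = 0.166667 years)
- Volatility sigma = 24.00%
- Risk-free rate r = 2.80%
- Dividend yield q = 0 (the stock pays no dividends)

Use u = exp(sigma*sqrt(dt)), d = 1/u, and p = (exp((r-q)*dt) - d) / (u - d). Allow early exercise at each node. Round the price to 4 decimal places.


dt = T/N = 0.166667
u = exp(sigma*sqrt(dt)) = 1.102940; d = 1/u = 0.906667
p = (exp((r-q)*dt) - d) / (u - d) = 0.499357
Discount per step: exp(-r*dt) = 0.995344
Stock lattice S(k, i) with i counting down-moves:
  k=0: S(0,0) = 1.1100
  k=1: S(1,0) = 1.2243; S(1,1) = 1.0064
  k=2: S(2,0) = 1.3503; S(2,1) = 1.1100; S(2,2) = 0.9125
  k=3: S(3,0) = 1.4893; S(3,1) = 1.2243; S(3,2) = 1.0064; S(3,3) = 0.8273
Terminal payoffs V(N, i) = max(S_T - K, 0):
  V(3,0) = 0.359289; V(3,1) = 0.094264; V(3,2) = 0.000000; V(3,3) = 0.000000
Backward induction: V(k, i) = exp(-r*dt) * [p * V(k+1, i) + (1-p) * V(k+1, i+1)]; then take max(V_cont, immediate exercise) for American.
  V(2,0) = exp(-r*dt) * [p*0.359289 + (1-p)*0.094264] = 0.225551; exercise = 0.220290; V(2,0) = max -> 0.225551
  V(2,1) = exp(-r*dt) * [p*0.094264 + (1-p)*0.000000] = 0.046852; exercise = 0.000000; V(2,1) = max -> 0.046852
  V(2,2) = exp(-r*dt) * [p*0.000000 + (1-p)*0.000000] = 0.000000; exercise = 0.000000; V(2,2) = max -> 0.000000
  V(1,0) = exp(-r*dt) * [p*0.225551 + (1-p)*0.046852] = 0.135453; exercise = 0.094264; V(1,0) = max -> 0.135453
  V(1,1) = exp(-r*dt) * [p*0.046852 + (1-p)*0.000000] = 0.023287; exercise = 0.000000; V(1,1) = max -> 0.023287
  V(0,0) = exp(-r*dt) * [p*0.135453 + (1-p)*0.023287] = 0.078929; exercise = 0.000000; V(0,0) = max -> 0.078929

Answer: Price = V(0,0) = 0.0789


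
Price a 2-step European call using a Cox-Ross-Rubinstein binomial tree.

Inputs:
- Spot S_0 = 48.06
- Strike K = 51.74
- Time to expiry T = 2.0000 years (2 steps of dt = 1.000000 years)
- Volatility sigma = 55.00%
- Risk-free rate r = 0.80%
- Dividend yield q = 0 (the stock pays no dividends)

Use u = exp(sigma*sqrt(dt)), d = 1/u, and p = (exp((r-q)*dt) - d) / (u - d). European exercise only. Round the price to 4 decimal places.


dt = T/N = 1.000000
u = exp(sigma*sqrt(dt)) = 1.733253; d = 1/u = 0.576950
p = (exp((r-q)*dt) - d) / (u - d) = 0.372811
Discount per step: exp(-r*dt) = 0.992032
Stock lattice S(k, i) with i counting down-moves:
  k=0: S(0,0) = 48.0600
  k=1: S(1,0) = 83.3001; S(1,1) = 27.7282
  k=2: S(2,0) = 144.3802; S(2,1) = 48.0600; S(2,2) = 15.9978
Terminal payoffs V(N, i) = max(S_T - K, 0):
  V(2,0) = 92.640219; V(2,1) = 0.000000; V(2,2) = 0.000000
Backward induction: V(k, i) = exp(-r*dt) * [p * V(k+1, i) + (1-p) * V(k+1, i+1)].
  V(1,0) = exp(-r*dt) * [p*92.640219 + (1-p)*0.000000] = 34.262074
  V(1,1) = exp(-r*dt) * [p*0.000000 + (1-p)*0.000000] = 0.000000
  V(0,0) = exp(-r*dt) * [p*34.262074 + (1-p)*0.000000] = 12.671491

Answer: Price = V(0,0) = 12.6715


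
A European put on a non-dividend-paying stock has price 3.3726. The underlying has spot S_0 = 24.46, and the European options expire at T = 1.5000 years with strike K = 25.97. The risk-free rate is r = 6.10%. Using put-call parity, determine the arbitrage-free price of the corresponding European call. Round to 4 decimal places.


Answer: Call price = 4.1334

Derivation:
Put-call parity: C - P = S_0 * exp(-qT) - K * exp(-rT).
S_0 * exp(-qT) = 24.4600 * 1.00000000 = 24.46000000
K * exp(-rT) = 25.9700 * 0.91256132 = 23.69921738
C = P + S*exp(-qT) - K*exp(-rT)
C = 3.3726 + 24.46000000 - 23.69921738 = 4.1334


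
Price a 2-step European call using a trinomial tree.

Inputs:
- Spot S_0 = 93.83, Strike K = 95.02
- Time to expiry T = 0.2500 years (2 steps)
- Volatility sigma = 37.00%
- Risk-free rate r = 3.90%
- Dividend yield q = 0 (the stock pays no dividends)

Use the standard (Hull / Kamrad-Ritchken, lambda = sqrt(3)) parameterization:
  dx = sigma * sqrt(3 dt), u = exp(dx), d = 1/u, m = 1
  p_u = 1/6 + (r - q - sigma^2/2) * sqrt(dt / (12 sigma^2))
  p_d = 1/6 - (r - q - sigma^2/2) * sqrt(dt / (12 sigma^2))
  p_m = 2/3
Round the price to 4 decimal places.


dt = T/N = 0.125000; dx = sigma*sqrt(3*dt) = 0.226578
u = exp(dx) = 1.254300; d = 1/u = 0.797257
p_u = 0.158543, p_m = 0.666667, p_d = 0.174790
Discount per step: exp(-r*dt) = 0.995137
Stock lattice S(k, j) with j the centered position index:
  k=0: S(0,+0) = 93.8300
  k=1: S(1,-1) = 74.8067; S(1,+0) = 93.8300; S(1,+1) = 117.6910
  k=2: S(2,-2) = 59.6402; S(2,-1) = 74.8067; S(2,+0) = 93.8300; S(2,+1) = 117.6910; S(2,+2) = 147.6198
Terminal payoffs V(N, j) = max(S_T - K, 0):
  V(2,-2) = 0.000000; V(2,-1) = 0.000000; V(2,+0) = 0.000000; V(2,+1) = 22.670987; V(2,+2) = 52.599828
Backward induction: V(k, j) = exp(-r*dt) * [p_u * V(k+1, j+1) + p_m * V(k+1, j) + p_d * V(k+1, j-1)]
  V(1,-1) = exp(-r*dt) * [p_u*0.000000 + p_m*0.000000 + p_d*0.000000] = 0.000000
  V(1,+0) = exp(-r*dt) * [p_u*22.670987 + p_m*0.000000 + p_d*0.000000] = 3.576848
  V(1,+1) = exp(-r*dt) * [p_u*52.599828 + p_m*22.670987 + p_d*0.000000] = 23.339273
  V(0,+0) = exp(-r*dt) * [p_u*23.339273 + p_m*3.576848 + p_d*0.000000] = 6.055254

Answer: Price = V(0,0) = 6.0553


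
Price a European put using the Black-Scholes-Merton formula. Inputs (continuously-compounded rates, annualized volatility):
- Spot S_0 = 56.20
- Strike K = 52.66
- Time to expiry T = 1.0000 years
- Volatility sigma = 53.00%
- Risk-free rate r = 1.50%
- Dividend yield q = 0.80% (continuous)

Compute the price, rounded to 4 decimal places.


Answer: Price = 9.4099

Derivation:
d1 = (ln(S/K) + (r - q + 0.5*sigma^2) * T) / (sigma * sqrt(T)) = 0.40096340
d2 = d1 - sigma * sqrt(T) = -0.12903660
exp(-rT) = 0.98511194; exp(-qT) = 0.99203191
P = K * exp(-rT) * N(-d2) - S_0 * exp(-qT) * N(-d1)
N(-d1) = 0.34422353; N(-d2) = 0.55133566
P = 52.6600 * 0.98511194 * 0.55133566 - 56.2000 * 0.99203191 * 0.34422353 = 9.4099


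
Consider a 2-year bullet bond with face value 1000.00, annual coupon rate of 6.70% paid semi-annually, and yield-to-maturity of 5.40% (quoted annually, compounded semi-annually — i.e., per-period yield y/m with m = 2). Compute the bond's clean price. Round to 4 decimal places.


Answer: Price = 1024.3355

Derivation:
Coupon per period c = face * coupon_rate / m = 33.500000
Periods per year m = 2; per-period yield y/m = 0.027000
Number of cashflows N = 4
Cashflows (t years, CF_t, discount factor 1/(1+y/m)^(m*t), PV):
  t = 0.5000: CF_t = 33.500000, DF = 0.973710, PV = 32.619279
  t = 1.0000: CF_t = 33.500000, DF = 0.948111, PV = 31.761713
  t = 1.5000: CF_t = 33.500000, DF = 0.923185, PV = 30.926693
  t = 2.0000: CF_t = 1033.500000, DF = 0.898914, PV = 929.027793
Price P = sum_t PV_t = 1024.335478


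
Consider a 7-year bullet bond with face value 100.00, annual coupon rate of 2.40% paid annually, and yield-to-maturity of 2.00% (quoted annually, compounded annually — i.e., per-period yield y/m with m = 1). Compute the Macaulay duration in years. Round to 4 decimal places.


Coupon per period c = face * coupon_rate / m = 2.400000
Periods per year m = 1; per-period yield y/m = 0.020000
Number of cashflows N = 7
Cashflows (t years, CF_t, discount factor 1/(1+y/m)^(m*t), PV):
  t = 1.0000: CF_t = 2.400000, DF = 0.980392, PV = 2.352941
  t = 2.0000: CF_t = 2.400000, DF = 0.961169, PV = 2.306805
  t = 3.0000: CF_t = 2.400000, DF = 0.942322, PV = 2.261574
  t = 4.0000: CF_t = 2.400000, DF = 0.923845, PV = 2.217229
  t = 5.0000: CF_t = 2.400000, DF = 0.905731, PV = 2.173754
  t = 6.0000: CF_t = 2.400000, DF = 0.887971, PV = 2.131131
  t = 7.0000: CF_t = 102.400000, DF = 0.870560, PV = 89.145362
Price P = sum_t PV_t = 102.588796
Macaulay numerator sum_t t * PV_t:
  t * PV_t at t = 1.0000: 2.352941
  t * PV_t at t = 2.0000: 4.613610
  t * PV_t at t = 3.0000: 6.784721
  t * PV_t at t = 4.0000: 8.868916
  t * PV_t at t = 5.0000: 10.868770
  t * PV_t at t = 6.0000: 12.786788
  t * PV_t at t = 7.0000: 624.017536
Macaulay duration D = (sum_t t * PV_t) / P = 670.293282 / 102.588796 = 6.533786

Answer: Macaulay duration = 6.5338 years


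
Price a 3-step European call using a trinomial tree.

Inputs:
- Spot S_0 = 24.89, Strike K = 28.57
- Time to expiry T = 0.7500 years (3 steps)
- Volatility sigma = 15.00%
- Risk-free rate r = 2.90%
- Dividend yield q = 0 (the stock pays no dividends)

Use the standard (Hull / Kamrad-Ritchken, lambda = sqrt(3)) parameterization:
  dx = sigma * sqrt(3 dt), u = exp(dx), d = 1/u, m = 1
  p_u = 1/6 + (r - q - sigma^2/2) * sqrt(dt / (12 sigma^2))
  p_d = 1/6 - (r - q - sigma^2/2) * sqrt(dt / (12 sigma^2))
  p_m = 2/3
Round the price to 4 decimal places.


dt = T/N = 0.250000; dx = sigma*sqrt(3*dt) = 0.129904
u = exp(dx) = 1.138719; d = 1/u = 0.878180
p_u = 0.183747, p_m = 0.666667, p_d = 0.149587
Discount per step: exp(-r*dt) = 0.992776
Stock lattice S(k, j) with j the centered position index:
  k=0: S(0,+0) = 24.8900
  k=1: S(1,-1) = 21.8579; S(1,+0) = 24.8900; S(1,+1) = 28.3427
  k=2: S(2,-2) = 19.1952; S(2,-1) = 21.8579; S(2,+0) = 24.8900; S(2,+1) = 28.3427; S(2,+2) = 32.2744
  k=3: S(3,-3) = 16.8568; S(3,-2) = 19.1952; S(3,-1) = 21.8579; S(3,+0) = 24.8900; S(3,+1) = 28.3427; S(3,+2) = 32.2744; S(3,+3) = 36.7514
Terminal payoffs V(N, j) = max(S_T - K, 0):
  V(3,-3) = 0.000000; V(3,-2) = 0.000000; V(3,-1) = 0.000000; V(3,+0) = 0.000000; V(3,+1) = 0.000000; V(3,+2) = 3.704380; V(3,+3) = 8.181445
Backward induction: V(k, j) = exp(-r*dt) * [p_u * V(k+1, j+1) + p_m * V(k+1, j) + p_d * V(k+1, j-1)]
  V(2,-2) = exp(-r*dt) * [p_u*0.000000 + p_m*0.000000 + p_d*0.000000] = 0.000000
  V(2,-1) = exp(-r*dt) * [p_u*0.000000 + p_m*0.000000 + p_d*0.000000] = 0.000000
  V(2,+0) = exp(-r*dt) * [p_u*0.000000 + p_m*0.000000 + p_d*0.000000] = 0.000000
  V(2,+1) = exp(-r*dt) * [p_u*3.704380 + p_m*0.000000 + p_d*0.000000] = 0.675750
  V(2,+2) = exp(-r*dt) * [p_u*8.181445 + p_m*3.704380 + p_d*0.000000] = 3.944200
  V(1,-1) = exp(-r*dt) * [p_u*0.000000 + p_m*0.000000 + p_d*0.000000] = 0.000000
  V(1,+0) = exp(-r*dt) * [p_u*0.675750 + p_m*0.000000 + p_d*0.000000] = 0.123270
  V(1,+1) = exp(-r*dt) * [p_u*3.944200 + p_m*0.675750 + p_d*0.000000] = 1.166744
  V(0,+0) = exp(-r*dt) * [p_u*1.166744 + p_m*0.123270 + p_d*0.000000] = 0.294423

Answer: Price = V(0,0) = 0.2944


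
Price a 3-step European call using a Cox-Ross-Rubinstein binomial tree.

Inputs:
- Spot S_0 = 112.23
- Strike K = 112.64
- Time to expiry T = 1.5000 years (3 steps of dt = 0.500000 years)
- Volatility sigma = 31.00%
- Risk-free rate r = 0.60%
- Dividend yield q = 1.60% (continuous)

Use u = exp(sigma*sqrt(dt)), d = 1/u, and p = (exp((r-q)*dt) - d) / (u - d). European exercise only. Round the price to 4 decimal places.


dt = T/N = 0.500000
u = exp(sigma*sqrt(dt)) = 1.245084; d = 1/u = 0.803159
p = (exp((r-q)*dt) - d) / (u - d) = 0.434132
Discount per step: exp(-r*dt) = 0.997004
Stock lattice S(k, i) with i counting down-moves:
  k=0: S(0,0) = 112.2300
  k=1: S(1,0) = 139.7358; S(1,1) = 90.1385
  k=2: S(2,0) = 173.9828; S(2,1) = 112.2300; S(2,2) = 72.3955
  k=3: S(3,0) = 216.6232; S(3,1) = 139.7358; S(3,2) = 90.1385; S(3,3) = 58.1451
Terminal payoffs V(N, i) = max(S_T - K, 0):
  V(3,0) = 103.983244; V(3,1) = 27.095792; V(3,2) = 0.000000; V(3,3) = 0.000000
Backward induction: V(k, i) = exp(-r*dt) * [p * V(k+1, i) + (1-p) * V(k+1, i+1)].
  V(2,0) = exp(-r*dt) * [p*103.983244 + (1-p)*27.095792] = 60.293921
  V(2,1) = exp(-r*dt) * [p*27.095792 + (1-p)*0.000000] = 11.727906
  V(2,2) = exp(-r*dt) * [p*0.000000 + (1-p)*0.000000] = 0.000000
  V(1,0) = exp(-r*dt) * [p*60.293921 + (1-p)*11.727906] = 32.713665
  V(1,1) = exp(-r*dt) * [p*11.727906 + (1-p)*0.000000] = 5.076205
  V(0,0) = exp(-r*dt) * [p*32.713665 + (1-p)*5.076205] = 17.023356

Answer: Price = V(0,0) = 17.0234


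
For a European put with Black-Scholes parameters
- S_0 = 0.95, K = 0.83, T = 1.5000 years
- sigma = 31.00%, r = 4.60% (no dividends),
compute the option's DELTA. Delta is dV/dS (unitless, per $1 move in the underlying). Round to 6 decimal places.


d1 = 0.7272384490; d2 = 0.3475675388
phi(d1) = 0.3062429879; exp(-qT) = 1.0000000000; exp(-rT) = 0.9333266801
N(-d1) = 0.2335399482
Delta = -exp(-qT) * N(-d1) = -1.0000000000 * 0.2335399482 = -0.233540

Answer: Delta = -0.233540


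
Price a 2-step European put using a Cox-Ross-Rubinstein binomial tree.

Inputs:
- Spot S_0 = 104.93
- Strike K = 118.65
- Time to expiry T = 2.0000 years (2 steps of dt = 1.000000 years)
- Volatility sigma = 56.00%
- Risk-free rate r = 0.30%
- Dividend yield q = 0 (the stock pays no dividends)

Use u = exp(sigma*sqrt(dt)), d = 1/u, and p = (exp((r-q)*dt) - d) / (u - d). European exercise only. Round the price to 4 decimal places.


dt = T/N = 1.000000
u = exp(sigma*sqrt(dt)) = 1.750673; d = 1/u = 0.571209
p = (exp((r-q)*dt) - d) / (u - d) = 0.366095
Discount per step: exp(-r*dt) = 0.997004
Stock lattice S(k, i) with i counting down-moves:
  k=0: S(0,0) = 104.9300
  k=1: S(1,0) = 183.6981; S(1,1) = 59.9370
  k=2: S(2,0) = 321.5952; S(2,1) = 104.9300; S(2,2) = 34.2365
Terminal payoffs V(N, i) = max(K - S_T, 0):
  V(2,0) = 0.000000; V(2,1) = 13.720000; V(2,2) = 84.413461
Backward induction: V(k, i) = exp(-r*dt) * [p * V(k+1, i) + (1-p) * V(k+1, i+1)].
  V(1,0) = exp(-r*dt) * [p*0.000000 + (1-p)*13.720000] = 8.671127
  V(1,1) = exp(-r*dt) * [p*13.720000 + (1-p)*84.413461] = 58.357616
  V(0,0) = exp(-r*dt) * [p*8.671127 + (1-p)*58.357616] = 40.047328

Answer: Price = V(0,0) = 40.0473


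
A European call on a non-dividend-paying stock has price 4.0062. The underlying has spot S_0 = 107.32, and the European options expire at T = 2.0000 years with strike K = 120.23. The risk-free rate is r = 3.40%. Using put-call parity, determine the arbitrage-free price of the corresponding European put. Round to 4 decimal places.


Put-call parity: C - P = S_0 * exp(-qT) - K * exp(-rT).
S_0 * exp(-qT) = 107.3200 * 1.00000000 = 107.32000000
K * exp(-rT) = 120.2300 * 0.93426047 = 112.32613674
P = C - S*exp(-qT) + K*exp(-rT)
P = 4.0062 - 107.32000000 + 112.32613674 = 9.0123

Answer: Put price = 9.0123


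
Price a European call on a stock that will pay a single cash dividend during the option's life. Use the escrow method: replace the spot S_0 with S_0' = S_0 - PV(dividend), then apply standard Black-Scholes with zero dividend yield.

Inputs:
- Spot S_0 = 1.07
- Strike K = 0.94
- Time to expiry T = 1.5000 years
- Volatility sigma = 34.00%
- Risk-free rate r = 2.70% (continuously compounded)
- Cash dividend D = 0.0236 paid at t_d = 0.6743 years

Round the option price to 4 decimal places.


Answer: Price = 0.2427

Derivation:
PV(D) = D * exp(-r * t_d) = 0.0236 * 0.98195863 = 0.02317422
S_0' = S_0 - PV(D) = 1.0700 - 0.02317422 = 1.04682578
d1 = (ln(S_0'/K) + (r + sigma^2/2)*T) / (sigma*sqrt(T)) = 0.56395399
d2 = d1 - sigma*sqrt(T) = 0.14754074
exp(-rT) = 0.96030916
N(d1) = 0.71360728; N(d2) = 0.55864739
C = S_0' * N(d1) - K * exp(-rT) * N(d2) = 1.04682578 * 0.71360728 - 0.9400 * 0.96030916 * 0.55864739 = 0.2427


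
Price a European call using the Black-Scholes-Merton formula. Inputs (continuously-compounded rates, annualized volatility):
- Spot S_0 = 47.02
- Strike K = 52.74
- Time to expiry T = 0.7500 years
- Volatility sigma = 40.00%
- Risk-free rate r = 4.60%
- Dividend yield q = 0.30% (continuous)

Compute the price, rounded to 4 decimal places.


Answer: Price = 4.8983

Derivation:
d1 = (ln(S/K) + (r - q + 0.5*sigma^2) * T) / (sigma * sqrt(T)) = -0.06509953
d2 = d1 - sigma * sqrt(T) = -0.41150969
exp(-rT) = 0.96608834; exp(-qT) = 0.99775253
C = S_0 * exp(-qT) * N(d1) - K * exp(-rT) * N(d2)
N(d1) = 0.47404738; N(d2) = 0.34034942
C = 47.0200 * 0.99775253 * 0.47404738 - 52.7400 * 0.96608834 * 0.34034942 = 4.8983


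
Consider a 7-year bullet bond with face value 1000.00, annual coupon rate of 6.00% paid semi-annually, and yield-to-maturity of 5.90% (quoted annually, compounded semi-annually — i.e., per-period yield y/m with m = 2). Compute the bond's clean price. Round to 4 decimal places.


Answer: Price = 1005.6673

Derivation:
Coupon per period c = face * coupon_rate / m = 30.000000
Periods per year m = 2; per-period yield y/m = 0.029500
Number of cashflows N = 14
Cashflows (t years, CF_t, discount factor 1/(1+y/m)^(m*t), PV):
  t = 0.5000: CF_t = 30.000000, DF = 0.971345, PV = 29.140359
  t = 1.0000: CF_t = 30.000000, DF = 0.943512, PV = 28.305352
  t = 1.5000: CF_t = 30.000000, DF = 0.916476, PV = 27.494271
  t = 2.0000: CF_t = 30.000000, DF = 0.890214, PV = 26.706431
  t = 2.5000: CF_t = 30.000000, DF = 0.864706, PV = 25.941166
  t = 3.0000: CF_t = 30.000000, DF = 0.839928, PV = 25.197830
  t = 3.5000: CF_t = 30.000000, DF = 0.815860, PV = 24.475794
  t = 4.0000: CF_t = 30.000000, DF = 0.792482, PV = 23.774448
  t = 4.5000: CF_t = 30.000000, DF = 0.769773, PV = 23.093199
  t = 5.0000: CF_t = 30.000000, DF = 0.747716, PV = 22.431471
  t = 5.5000: CF_t = 30.000000, DF = 0.726290, PV = 21.788704
  t = 6.0000: CF_t = 30.000000, DF = 0.705479, PV = 21.164355
  t = 6.5000: CF_t = 30.000000, DF = 0.685263, PV = 20.557897
  t = 7.0000: CF_t = 1030.000000, DF = 0.665627, PV = 685.596057
Price P = sum_t PV_t = 1005.667335
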